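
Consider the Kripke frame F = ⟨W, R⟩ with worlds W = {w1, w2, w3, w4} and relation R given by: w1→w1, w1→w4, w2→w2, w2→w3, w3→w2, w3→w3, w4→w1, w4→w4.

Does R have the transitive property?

Yes

Transitive: yes — every two-step R-path is closed by a direct edge.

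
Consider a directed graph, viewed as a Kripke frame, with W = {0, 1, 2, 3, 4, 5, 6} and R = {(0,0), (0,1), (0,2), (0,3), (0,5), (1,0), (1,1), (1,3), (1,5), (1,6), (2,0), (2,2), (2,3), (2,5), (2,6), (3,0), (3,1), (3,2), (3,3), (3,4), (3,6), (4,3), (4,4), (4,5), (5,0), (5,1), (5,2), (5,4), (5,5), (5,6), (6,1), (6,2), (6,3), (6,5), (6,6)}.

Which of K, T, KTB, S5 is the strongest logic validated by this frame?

Reflexive (axiom T): yes — every world is R-related to itself.
Symmetric (axiom B): yes — every pair in R has its reverse in R.
Euclidean (axiom 5): no — 0 R 1 and 0 R 2, but not 1 R 2.
So F validates K, T, KTB; S5 would additionally require R to be Euclidean. The strongest is KTB.

KTB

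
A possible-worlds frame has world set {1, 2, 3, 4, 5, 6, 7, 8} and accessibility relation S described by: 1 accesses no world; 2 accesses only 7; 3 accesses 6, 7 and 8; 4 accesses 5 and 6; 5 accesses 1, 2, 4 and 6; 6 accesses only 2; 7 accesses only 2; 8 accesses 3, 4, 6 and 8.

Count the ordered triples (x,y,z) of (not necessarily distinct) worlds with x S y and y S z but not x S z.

16

Enumerating: (2,7,2), (3,6,2), (3,7,2), (3,8,3), (3,8,4), (4,5,1), (4,5,2), (4,5,4), (4,6,2), (5,2,7), (5,4,5), (6,2,7), (7,2,7), (8,3,7), (8,4,5), (8,6,2).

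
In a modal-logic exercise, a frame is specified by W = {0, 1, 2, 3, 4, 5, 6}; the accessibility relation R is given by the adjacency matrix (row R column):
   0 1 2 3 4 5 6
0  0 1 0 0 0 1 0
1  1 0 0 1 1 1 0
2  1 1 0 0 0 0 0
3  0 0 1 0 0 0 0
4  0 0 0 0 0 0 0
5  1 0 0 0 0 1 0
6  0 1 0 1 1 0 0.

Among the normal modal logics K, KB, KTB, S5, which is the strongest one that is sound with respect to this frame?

Symmetric (axiom B): no — 1 R 3 but not 3 R 1.
Reflexive (axiom T): no — 0 is not related to itself.
Euclidean (axiom 5): no — 0 R 5 and 0 R 1, but not 5 R 1.
So F validates K; KB would additionally require R to be symmetric. The strongest is K.

K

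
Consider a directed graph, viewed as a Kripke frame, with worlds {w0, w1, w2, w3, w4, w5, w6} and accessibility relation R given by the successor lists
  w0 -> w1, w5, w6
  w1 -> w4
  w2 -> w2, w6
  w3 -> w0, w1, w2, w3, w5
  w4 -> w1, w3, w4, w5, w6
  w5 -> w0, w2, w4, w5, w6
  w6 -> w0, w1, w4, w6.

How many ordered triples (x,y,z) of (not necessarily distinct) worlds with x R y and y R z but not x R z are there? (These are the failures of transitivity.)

30

Enumerating: (w0,w1,w4), (w0,w5,w0), (w0,w5,w2), (w0,w5,w4), (w0,w6,w0), (w0,w6,w4), (w1,w4,w1), (w1,w4,w3), (w1,w4,w5), (w1,w4,w6), (w2,w6,w0), (w2,w6,w1), … and 18 more.
Total: 30.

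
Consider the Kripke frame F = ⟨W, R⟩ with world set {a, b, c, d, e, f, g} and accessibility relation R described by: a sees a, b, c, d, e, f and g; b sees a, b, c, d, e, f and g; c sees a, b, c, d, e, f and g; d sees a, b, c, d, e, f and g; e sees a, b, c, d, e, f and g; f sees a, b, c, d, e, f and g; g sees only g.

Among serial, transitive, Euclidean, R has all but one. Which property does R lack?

Serial: yes — every world has a successor (e.g. a R a).
Transitive: yes — every two-step R-path is closed by a direct edge.
Euclidean: no — a R g and a R b, but not g R b.
Only Euclidean fails.

Euclidean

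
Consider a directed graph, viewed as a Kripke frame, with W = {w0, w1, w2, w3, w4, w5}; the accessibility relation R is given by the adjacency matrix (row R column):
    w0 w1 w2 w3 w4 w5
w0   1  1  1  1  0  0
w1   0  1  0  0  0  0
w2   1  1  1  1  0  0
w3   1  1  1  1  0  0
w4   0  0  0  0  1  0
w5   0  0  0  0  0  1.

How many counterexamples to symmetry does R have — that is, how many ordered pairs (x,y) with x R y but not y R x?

Enumerating: (w0,w1), (w2,w1), (w3,w1).

3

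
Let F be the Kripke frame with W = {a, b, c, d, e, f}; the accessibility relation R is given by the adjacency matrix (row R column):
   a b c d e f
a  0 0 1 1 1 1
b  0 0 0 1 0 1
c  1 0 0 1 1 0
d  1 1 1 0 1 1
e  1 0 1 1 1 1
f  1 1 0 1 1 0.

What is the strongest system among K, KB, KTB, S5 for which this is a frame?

Symmetric (axiom B): yes — every pair in R has its reverse in R.
Reflexive (axiom T): no — a is not related to itself.
Euclidean (axiom 5): no — a R c and a R f, but not c R f.
So F validates K, KB; KTB would additionally require R to be reflexive. The strongest is KB.

KB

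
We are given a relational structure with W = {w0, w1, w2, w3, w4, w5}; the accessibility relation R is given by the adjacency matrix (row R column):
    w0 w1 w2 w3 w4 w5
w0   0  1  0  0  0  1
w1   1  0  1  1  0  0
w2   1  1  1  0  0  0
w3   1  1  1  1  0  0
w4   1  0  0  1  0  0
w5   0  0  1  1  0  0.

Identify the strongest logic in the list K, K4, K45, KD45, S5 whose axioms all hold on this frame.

K

Transitive (axiom 4): no — w0 R w1 and w1 R w2, but not w0 R w2.
Euclidean (axiom 5): no — w0 R w1 and w0 R w5, but not w1 R w5.
Serial (axiom D): yes — every world has a successor (e.g. w0 R w1).
Reflexive (axiom T): no — w0 is not related to itself.
So F validates K; K4 would additionally require R to be transitive. The strongest is K.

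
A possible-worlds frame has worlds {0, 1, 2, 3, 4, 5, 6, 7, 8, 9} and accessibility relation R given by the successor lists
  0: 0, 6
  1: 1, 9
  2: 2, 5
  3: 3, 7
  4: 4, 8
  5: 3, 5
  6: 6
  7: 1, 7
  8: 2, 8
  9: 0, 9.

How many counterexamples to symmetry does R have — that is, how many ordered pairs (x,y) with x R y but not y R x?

9

Enumerating: (0,6), (1,9), (2,5), (3,7), (4,8), (5,3), (7,1), (8,2), (9,0).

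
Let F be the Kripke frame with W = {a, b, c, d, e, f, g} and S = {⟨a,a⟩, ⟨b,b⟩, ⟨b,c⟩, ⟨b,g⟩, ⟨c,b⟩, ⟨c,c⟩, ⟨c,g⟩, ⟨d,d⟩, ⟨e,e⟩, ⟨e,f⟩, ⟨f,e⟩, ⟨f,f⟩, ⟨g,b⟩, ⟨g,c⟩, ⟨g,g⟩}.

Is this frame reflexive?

Yes

Reflexive: yes — every world is S-related to itself.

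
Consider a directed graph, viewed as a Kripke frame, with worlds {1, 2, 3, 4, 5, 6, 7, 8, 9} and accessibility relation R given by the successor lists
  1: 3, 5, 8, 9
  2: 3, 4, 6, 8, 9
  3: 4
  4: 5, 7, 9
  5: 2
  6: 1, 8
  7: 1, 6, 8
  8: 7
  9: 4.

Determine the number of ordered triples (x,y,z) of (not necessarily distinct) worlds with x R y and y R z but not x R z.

35

Enumerating: (1,3,4), (1,5,2), (1,8,7), (1,9,4), (2,4,5), (2,4,7), (2,6,1), (2,8,7), (3,4,5), (3,4,7), (3,4,9), (4,5,2), … and 23 more.
Total: 35.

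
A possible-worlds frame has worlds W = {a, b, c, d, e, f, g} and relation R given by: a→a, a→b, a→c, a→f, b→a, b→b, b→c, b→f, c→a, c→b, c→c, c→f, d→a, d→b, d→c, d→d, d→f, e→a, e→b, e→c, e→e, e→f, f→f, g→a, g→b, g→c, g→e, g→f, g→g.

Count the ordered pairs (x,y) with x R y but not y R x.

16

Enumerating: (a,f), (b,f), (c,f), (d,a), (d,b), (d,c), (d,f), (e,a), (e,b), (e,c), (e,f), (g,a), (g,b), (g,c), (g,e), (g,f).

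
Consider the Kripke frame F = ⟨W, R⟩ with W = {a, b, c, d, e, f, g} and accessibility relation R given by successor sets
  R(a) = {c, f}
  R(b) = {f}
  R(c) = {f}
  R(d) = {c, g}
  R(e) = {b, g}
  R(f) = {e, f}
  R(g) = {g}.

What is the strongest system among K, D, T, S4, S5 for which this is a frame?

D

Serial (axiom D): yes — every world has a successor (e.g. a R c).
Reflexive (axiom T): no — a is not related to itself.
Transitive (axiom 4): no — a R f and f R e, but not a R e.
Euclidean (axiom 5): no — a R f and a R c, but not f R c.
So F validates K, D; T would additionally require R to be reflexive. The strongest is D.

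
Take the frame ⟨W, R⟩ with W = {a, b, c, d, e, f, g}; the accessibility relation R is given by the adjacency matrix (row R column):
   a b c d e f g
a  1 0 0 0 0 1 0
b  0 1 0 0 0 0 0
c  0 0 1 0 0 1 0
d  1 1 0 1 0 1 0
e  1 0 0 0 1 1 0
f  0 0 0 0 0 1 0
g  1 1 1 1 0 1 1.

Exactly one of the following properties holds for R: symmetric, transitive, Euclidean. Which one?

transitive

Symmetric: no — a R f but not f R a.
Transitive: yes — every two-step R-path is closed by a direct edge.
Euclidean: no — d R a and d R b, but not a R b.
Only transitive holds.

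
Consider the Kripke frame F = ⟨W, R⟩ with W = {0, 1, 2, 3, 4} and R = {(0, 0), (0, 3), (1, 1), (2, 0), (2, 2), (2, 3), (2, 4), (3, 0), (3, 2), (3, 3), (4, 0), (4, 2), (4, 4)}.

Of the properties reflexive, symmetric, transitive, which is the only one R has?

Reflexive: yes — every world is R-related to itself.
Symmetric: no — 2 R 0 but not 0 R 2.
Transitive: no — 0 R 3 and 3 R 2, but not 0 R 2.
Only reflexive holds.

reflexive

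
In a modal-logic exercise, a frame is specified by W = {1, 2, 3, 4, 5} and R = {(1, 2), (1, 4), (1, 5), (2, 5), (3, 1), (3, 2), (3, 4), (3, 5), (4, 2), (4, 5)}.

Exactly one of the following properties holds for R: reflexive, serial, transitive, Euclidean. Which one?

Reflexive: no — 1 is not related to itself.
Serial: no — 5 has no R-successor.
Transitive: yes — every two-step R-path is closed by a direct edge.
Euclidean: no — 1 R 2 and 1 R 4, but not 2 R 4.
Only transitive holds.

transitive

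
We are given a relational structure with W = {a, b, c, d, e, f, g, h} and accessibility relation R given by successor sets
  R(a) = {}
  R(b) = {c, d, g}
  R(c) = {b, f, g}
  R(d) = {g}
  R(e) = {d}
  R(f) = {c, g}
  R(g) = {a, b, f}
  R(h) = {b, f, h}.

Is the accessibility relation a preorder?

Reflexive: no — a is not related to itself.
Transitive: no — b R c and c R f, but not b R f.
So R is not a preorder.

No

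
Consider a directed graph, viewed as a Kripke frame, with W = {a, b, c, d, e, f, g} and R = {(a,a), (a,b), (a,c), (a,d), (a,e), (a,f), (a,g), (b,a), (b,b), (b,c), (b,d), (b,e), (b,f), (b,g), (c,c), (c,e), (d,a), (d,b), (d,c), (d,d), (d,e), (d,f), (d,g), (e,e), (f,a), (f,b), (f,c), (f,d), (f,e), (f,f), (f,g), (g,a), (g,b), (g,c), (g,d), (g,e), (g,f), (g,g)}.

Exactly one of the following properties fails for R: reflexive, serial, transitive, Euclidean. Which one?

Euclidean

Reflexive: yes — every world is R-related to itself.
Serial: yes — every world has a successor (e.g. a R a).
Transitive: yes — every two-step R-path is closed by a direct edge.
Euclidean: no — a R c and a R b, but not c R b.
Only Euclidean fails.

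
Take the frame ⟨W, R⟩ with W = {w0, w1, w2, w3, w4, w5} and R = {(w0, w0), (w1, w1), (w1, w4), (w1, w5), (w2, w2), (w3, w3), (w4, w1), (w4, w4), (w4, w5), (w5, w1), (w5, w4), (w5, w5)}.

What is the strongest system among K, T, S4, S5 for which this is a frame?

S5

Reflexive (axiom T): yes — every world is R-related to itself.
Transitive (axiom 4): yes — every two-step R-path is closed by a direct edge.
Euclidean (axiom 5): yes — any two successors of a common world are R-related.
So F validates K, T, S4, S5. The strongest is S5.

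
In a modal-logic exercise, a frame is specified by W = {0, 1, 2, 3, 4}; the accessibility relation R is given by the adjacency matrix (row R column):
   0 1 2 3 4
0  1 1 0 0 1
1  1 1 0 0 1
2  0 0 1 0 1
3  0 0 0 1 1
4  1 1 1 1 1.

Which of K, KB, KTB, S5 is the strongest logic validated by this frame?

Symmetric (axiom B): yes — every pair in R has its reverse in R.
Reflexive (axiom T): yes — every world is R-related to itself.
Euclidean (axiom 5): no — 4 R 0 and 4 R 2, but not 0 R 2.
So F validates K, KB, KTB; S5 would additionally require R to be Euclidean. The strongest is KTB.

KTB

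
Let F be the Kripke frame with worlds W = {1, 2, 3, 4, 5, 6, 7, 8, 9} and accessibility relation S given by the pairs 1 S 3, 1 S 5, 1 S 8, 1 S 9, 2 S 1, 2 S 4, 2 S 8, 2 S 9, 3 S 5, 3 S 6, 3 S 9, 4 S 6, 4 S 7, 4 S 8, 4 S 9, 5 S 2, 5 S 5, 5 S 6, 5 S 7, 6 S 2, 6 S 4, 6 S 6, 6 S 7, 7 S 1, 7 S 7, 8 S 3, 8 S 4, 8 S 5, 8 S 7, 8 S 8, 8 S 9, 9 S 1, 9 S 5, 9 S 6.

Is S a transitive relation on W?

No

Transitive: no — 1 S 3 and 3 S 6, but not 1 S 6.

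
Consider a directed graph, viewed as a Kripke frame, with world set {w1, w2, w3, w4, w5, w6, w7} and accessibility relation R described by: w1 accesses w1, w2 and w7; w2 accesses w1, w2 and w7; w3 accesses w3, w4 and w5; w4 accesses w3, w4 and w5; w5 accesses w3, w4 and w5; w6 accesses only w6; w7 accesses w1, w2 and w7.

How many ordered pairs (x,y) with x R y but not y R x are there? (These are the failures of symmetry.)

0

R is symmetric; there are no such tuples.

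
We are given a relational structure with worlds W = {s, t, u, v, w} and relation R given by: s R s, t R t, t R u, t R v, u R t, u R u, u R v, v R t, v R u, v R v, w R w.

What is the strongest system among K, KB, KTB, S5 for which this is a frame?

Symmetric (axiom B): yes — every pair in R has its reverse in R.
Reflexive (axiom T): yes — every world is R-related to itself.
Euclidean (axiom 5): yes — any two successors of a common world are R-related.
So F validates K, KB, KTB, S5. The strongest is S5.

S5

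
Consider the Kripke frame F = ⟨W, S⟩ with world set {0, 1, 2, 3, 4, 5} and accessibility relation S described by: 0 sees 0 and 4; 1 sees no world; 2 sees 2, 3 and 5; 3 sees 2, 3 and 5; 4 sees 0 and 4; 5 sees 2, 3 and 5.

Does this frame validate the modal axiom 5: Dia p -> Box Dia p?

By correspondence theory, 5 is valid on a frame iff S is Euclidean.
Euclidean: yes — any two successors of a common world are S-related.

Yes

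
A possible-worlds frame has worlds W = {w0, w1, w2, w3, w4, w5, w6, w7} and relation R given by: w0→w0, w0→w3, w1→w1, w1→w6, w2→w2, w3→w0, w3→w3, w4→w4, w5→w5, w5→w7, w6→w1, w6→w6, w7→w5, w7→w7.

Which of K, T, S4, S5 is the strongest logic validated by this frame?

Reflexive (axiom T): yes — every world is R-related to itself.
Transitive (axiom 4): yes — every two-step R-path is closed by a direct edge.
Euclidean (axiom 5): yes — any two successors of a common world are R-related.
So F validates K, T, S4, S5. The strongest is S5.

S5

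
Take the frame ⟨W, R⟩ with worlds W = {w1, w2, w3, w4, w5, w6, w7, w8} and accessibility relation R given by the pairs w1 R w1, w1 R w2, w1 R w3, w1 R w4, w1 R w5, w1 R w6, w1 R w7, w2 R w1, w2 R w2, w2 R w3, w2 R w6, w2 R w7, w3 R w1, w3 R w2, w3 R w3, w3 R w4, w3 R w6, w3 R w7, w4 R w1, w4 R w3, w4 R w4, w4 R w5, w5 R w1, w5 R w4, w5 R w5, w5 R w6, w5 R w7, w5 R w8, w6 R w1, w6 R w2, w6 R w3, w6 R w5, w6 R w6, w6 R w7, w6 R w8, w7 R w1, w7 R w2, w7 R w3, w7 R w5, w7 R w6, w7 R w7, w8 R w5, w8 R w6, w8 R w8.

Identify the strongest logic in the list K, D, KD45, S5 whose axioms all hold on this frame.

D

Serial (axiom D): yes — every world has a successor (e.g. w1 R w1).
Euclidean (axiom 5): no — w1 R w2 and w1 R w4, but not w2 R w4.
Transitive (axiom 4): no — w1 R w5 and w5 R w8, but not w1 R w8.
Reflexive (axiom T): yes — every world is R-related to itself.
So F validates K, D; KD45 would additionally require R to be Euclidean and transitive. The strongest is D.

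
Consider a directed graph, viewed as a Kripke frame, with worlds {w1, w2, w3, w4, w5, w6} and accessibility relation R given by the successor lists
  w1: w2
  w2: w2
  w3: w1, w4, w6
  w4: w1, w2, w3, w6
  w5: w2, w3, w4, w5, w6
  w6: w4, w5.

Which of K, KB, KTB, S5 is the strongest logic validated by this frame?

K

Symmetric (axiom B): no — w1 R w2 but not w2 R w1.
Reflexive (axiom T): no — w1 is not related to itself.
Euclidean (axiom 5): no — w3 R w1 and w3 R w4, but not w1 R w4.
So F validates K; KB would additionally require R to be symmetric. The strongest is K.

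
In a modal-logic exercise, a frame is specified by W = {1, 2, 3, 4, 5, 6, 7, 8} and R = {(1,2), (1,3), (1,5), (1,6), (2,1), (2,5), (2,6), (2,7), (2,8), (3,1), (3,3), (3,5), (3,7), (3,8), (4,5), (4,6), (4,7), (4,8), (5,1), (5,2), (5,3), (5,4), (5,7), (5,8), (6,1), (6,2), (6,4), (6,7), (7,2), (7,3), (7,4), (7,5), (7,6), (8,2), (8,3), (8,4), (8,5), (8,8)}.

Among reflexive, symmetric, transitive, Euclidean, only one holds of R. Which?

Reflexive: no — 1 is not related to itself.
Symmetric: yes — every pair in R has its reverse in R.
Transitive: no — 1 R 2 and 2 R 7, but not 1 R 7.
Euclidean: no — 1 R 2 and 1 R 3, but not 2 R 3.
Only symmetric holds.

symmetric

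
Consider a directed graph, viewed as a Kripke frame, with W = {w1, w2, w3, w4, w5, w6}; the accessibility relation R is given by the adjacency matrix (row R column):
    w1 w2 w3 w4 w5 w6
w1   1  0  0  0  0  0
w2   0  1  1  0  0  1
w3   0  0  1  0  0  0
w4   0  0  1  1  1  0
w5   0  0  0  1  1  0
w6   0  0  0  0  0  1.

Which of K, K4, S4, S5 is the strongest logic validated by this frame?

K

Transitive (axiom 4): no — w5 R w4 and w4 R w3, but not w5 R w3.
Reflexive (axiom T): yes — every world is R-related to itself.
Euclidean (axiom 5): no — w2 R w3 and w2 R w6, but not w3 R w6.
So F validates K; K4 would additionally require R to be transitive. The strongest is K.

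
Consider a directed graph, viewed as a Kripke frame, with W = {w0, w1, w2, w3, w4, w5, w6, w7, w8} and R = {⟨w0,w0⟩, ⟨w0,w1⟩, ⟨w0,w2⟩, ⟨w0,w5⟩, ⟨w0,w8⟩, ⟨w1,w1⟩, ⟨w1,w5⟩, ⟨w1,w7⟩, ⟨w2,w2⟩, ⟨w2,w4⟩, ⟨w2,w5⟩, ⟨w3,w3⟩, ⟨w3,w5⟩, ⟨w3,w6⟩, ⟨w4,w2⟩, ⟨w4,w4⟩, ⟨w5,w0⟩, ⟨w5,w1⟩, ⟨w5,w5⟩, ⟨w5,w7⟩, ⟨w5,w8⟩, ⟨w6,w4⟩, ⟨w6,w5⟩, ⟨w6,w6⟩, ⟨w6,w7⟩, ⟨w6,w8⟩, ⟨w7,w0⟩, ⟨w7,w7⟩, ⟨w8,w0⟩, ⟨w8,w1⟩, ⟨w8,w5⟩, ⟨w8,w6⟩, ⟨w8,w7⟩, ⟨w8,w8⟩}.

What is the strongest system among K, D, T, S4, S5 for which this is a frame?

T

Serial (axiom D): yes — every world has a successor (e.g. w0 R w0).
Reflexive (axiom T): yes — every world is R-related to itself.
Transitive (axiom 4): no — w0 R w1 and w1 R w7, but not w0 R w7.
Euclidean (axiom 5): no — w0 R w1 and w0 R w2, but not w1 R w2.
So F validates K, D, T; S4 would additionally require R to be transitive. The strongest is T.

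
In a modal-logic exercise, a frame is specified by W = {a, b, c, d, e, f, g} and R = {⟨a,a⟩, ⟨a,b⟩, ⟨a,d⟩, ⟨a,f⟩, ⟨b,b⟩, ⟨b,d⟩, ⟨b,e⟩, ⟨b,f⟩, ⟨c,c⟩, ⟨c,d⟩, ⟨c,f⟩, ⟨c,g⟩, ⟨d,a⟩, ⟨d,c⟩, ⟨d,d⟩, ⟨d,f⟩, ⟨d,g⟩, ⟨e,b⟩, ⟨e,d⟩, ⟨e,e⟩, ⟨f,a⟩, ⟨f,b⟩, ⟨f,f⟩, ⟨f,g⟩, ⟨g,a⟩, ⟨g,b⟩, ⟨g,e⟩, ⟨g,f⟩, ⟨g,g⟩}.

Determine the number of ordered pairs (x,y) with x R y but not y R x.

Enumerating: (a,b), (b,d), (c,f), (c,g), (d,f), (d,g), (e,d), (g,a), (g,b), (g,e).

10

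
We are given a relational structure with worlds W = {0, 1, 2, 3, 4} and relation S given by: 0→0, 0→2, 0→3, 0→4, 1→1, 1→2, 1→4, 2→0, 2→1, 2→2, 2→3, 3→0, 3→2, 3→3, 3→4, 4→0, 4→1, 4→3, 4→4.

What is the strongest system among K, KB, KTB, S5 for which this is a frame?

Symmetric (axiom B): yes — every pair in S has its reverse in S.
Reflexive (axiom T): yes — every world is S-related to itself.
Euclidean (axiom 5): no — 0 S 2 and 0 S 4, but not 2 S 4.
So F validates K, KB, KTB; S5 would additionally require S to be Euclidean. The strongest is KTB.

KTB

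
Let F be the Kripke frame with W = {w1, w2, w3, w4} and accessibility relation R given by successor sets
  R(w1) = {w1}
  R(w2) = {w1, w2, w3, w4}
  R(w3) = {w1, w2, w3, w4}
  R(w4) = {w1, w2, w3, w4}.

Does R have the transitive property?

Transitive: yes — every two-step R-path is closed by a direct edge.

Yes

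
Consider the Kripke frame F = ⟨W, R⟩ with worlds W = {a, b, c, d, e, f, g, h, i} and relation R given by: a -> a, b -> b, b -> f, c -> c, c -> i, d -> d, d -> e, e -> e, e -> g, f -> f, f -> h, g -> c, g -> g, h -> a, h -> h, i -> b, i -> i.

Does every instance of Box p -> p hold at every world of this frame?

Yes

By correspondence theory, T is valid on a frame iff R is reflexive.
Reflexive: yes — every world is R-related to itself.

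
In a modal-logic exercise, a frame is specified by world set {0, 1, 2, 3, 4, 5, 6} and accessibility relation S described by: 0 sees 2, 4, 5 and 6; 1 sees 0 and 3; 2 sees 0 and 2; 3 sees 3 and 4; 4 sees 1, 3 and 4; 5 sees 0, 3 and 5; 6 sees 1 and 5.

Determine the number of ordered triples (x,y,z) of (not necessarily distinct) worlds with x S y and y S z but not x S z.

Enumerating: (0,2,0), (0,4,1), (0,4,3), (0,5,0), (0,5,3), (0,6,1), (1,0,2), (1,0,4), (1,0,5), (1,0,6), (1,3,4), (2,0,4), … and 12 more.
Total: 24.

24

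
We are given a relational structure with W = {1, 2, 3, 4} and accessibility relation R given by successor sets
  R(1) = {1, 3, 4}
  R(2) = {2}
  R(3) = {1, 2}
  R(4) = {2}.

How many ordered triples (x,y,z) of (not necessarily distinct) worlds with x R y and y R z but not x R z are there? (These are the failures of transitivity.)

4

Enumerating: (1,3,2), (1,4,2), (3,1,3), (3,1,4).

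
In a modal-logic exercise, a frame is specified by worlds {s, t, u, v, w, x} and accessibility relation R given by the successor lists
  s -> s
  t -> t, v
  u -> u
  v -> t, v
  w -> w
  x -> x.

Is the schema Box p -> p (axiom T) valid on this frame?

The schema T characterises exactly the reflexive frames.
Reflexive: yes — every world is R-related to itself.

Yes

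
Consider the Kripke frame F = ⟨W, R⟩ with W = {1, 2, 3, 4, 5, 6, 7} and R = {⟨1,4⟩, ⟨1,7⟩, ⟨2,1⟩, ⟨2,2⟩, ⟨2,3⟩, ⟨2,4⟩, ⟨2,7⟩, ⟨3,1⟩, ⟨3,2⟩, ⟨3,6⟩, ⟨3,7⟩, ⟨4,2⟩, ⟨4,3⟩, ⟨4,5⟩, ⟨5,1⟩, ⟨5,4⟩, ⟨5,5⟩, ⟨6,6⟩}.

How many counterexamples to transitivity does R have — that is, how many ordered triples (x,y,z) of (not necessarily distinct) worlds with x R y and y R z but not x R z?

19

Enumerating: (1,4,2), (1,4,3), (1,4,5), (2,3,6), (2,4,5), (3,1,4), (3,2,3), (3,2,4), (4,2,1), (4,2,4), (4,2,7), (4,3,1), … and 7 more.
Total: 19.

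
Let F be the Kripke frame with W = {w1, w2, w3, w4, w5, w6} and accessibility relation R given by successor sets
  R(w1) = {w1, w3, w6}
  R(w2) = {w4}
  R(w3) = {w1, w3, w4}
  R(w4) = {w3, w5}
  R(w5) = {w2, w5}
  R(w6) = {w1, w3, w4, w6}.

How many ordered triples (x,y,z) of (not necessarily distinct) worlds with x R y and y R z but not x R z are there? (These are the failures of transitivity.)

11

Enumerating: (w1,w3,w4), (w1,w6,w4), (w2,w4,w3), (w2,w4,w5), (w3,w1,w6), (w3,w4,w5), (w4,w3,w1), (w4,w3,w4), (w4,w5,w2), (w5,w2,w4), (w6,w4,w5).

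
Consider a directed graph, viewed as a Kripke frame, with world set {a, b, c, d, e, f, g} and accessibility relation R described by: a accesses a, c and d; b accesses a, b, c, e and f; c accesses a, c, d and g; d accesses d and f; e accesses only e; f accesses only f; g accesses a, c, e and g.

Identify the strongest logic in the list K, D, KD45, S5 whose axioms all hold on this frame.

Serial (axiom D): yes — every world has a successor (e.g. a R a).
Euclidean (axiom 5): no — a R d and a R c, but not d R c.
Transitive (axiom 4): no — a R c and c R g, but not a R g.
Reflexive (axiom T): yes — every world is R-related to itself.
So F validates K, D; KD45 would additionally require R to be Euclidean and transitive. The strongest is D.

D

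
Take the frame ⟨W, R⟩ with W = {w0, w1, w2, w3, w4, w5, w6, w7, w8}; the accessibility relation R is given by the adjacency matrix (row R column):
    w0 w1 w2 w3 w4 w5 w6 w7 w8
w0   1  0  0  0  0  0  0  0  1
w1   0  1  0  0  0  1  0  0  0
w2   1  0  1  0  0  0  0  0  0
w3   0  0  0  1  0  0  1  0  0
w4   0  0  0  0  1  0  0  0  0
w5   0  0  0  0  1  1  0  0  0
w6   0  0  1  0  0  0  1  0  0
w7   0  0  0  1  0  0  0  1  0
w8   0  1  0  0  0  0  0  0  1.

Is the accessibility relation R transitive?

Transitive: no — w0 R w8 and w8 R w1, but not w0 R w1.

No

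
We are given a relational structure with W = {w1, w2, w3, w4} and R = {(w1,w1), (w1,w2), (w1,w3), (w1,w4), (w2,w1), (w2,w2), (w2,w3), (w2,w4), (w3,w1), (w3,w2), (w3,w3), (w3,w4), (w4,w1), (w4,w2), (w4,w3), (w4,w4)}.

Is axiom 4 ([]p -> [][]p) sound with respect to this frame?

Yes

By correspondence theory, 4 is valid on a frame iff R is transitive.
Transitive: yes — every two-step R-path is closed by a direct edge.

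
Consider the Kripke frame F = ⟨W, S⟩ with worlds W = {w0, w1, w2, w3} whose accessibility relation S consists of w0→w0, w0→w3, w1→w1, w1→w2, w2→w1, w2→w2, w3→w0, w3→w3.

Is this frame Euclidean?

Yes

Euclidean: yes — any two successors of a common world are S-related.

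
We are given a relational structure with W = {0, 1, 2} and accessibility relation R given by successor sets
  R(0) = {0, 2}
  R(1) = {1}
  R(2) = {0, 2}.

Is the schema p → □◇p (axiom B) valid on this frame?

Yes

By correspondence theory, B is valid on a frame iff R is symmetric.
Symmetric: yes — every pair in R has its reverse in R.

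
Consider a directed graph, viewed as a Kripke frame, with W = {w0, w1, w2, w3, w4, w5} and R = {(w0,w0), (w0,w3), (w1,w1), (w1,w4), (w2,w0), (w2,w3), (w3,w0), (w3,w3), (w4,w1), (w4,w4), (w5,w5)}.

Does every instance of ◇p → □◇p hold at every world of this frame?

By correspondence theory, 5 is valid on a frame iff R is Euclidean.
Euclidean: yes — any two successors of a common world are R-related.

Yes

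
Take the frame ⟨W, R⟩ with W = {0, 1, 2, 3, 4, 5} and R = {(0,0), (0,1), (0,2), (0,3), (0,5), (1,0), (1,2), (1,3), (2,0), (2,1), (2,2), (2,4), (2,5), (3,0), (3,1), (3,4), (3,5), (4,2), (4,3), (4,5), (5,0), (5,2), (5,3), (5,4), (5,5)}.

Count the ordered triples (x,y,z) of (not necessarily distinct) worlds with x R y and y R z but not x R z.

34

Enumerating: (0,2,4), (0,3,4), (0,5,4), (1,0,1), (1,0,5), (1,2,1), (1,2,4), (1,2,5), (1,3,1), (1,3,4), (1,3,5), (2,0,3), … and 22 more.
Total: 34.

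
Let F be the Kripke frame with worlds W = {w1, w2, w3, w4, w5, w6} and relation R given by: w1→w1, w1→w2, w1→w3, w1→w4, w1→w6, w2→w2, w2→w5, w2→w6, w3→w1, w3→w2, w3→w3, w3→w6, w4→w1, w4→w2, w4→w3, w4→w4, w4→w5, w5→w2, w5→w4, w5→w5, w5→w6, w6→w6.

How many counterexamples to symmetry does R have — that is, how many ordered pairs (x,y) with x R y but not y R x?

Enumerating: (w1,w2), (w1,w6), (w2,w6), (w3,w2), (w3,w6), (w4,w2), (w4,w3), (w5,w6).

8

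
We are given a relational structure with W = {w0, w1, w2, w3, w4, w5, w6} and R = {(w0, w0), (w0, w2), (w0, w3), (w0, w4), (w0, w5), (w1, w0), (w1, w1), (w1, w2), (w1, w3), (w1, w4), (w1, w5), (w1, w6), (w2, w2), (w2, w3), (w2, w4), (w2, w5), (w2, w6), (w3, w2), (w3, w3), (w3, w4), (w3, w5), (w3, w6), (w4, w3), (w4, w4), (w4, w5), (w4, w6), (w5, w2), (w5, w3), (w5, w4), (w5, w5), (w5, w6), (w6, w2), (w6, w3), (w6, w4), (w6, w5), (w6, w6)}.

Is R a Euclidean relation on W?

Euclidean: no — w0 R w4 and w0 R w2, but not w4 R w2.

No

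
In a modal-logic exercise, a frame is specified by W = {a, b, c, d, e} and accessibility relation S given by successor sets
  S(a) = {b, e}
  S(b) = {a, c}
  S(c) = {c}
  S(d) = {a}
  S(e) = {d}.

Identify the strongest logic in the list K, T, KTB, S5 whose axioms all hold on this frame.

K

Reflexive (axiom T): no — a is not related to itself.
Symmetric (axiom B): no — a S e but not e S a.
Euclidean (axiom 5): no — a S b and a S e, but not b S e.
So F validates K; T would additionally require S to be reflexive. The strongest is K.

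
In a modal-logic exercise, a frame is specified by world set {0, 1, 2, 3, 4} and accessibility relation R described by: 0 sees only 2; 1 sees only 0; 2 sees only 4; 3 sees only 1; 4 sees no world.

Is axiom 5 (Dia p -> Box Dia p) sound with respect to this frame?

The schema 5 characterises exactly the Euclidean frames.
Euclidean: no — 0 R 2 and 0 R 2, but not 2 R 2.

No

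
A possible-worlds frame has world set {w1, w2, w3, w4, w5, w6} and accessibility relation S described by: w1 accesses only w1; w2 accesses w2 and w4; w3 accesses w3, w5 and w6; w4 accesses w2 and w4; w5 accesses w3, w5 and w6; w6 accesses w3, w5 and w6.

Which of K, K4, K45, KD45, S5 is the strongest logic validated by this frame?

Transitive (axiom 4): yes — every two-step S-path is closed by a direct edge.
Euclidean (axiom 5): yes — any two successors of a common world are S-related.
Serial (axiom D): yes — every world has a successor (e.g. w1 S w1).
Reflexive (axiom T): yes — every world is S-related to itself.
So F validates K, K4, K45, KD45, S5. The strongest is S5.

S5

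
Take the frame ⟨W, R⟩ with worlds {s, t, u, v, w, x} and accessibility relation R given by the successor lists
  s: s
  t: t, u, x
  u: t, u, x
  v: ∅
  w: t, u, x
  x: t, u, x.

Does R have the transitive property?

Transitive: yes — every two-step R-path is closed by a direct edge.

Yes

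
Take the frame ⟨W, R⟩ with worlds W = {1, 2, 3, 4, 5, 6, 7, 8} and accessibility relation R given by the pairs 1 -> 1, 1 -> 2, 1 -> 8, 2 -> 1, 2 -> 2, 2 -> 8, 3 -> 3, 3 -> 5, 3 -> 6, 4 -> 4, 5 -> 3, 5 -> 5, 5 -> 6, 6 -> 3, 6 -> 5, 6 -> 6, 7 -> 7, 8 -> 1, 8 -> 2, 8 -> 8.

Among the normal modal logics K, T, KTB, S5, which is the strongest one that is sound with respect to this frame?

Reflexive (axiom T): yes — every world is R-related to itself.
Symmetric (axiom B): yes — every pair in R has its reverse in R.
Euclidean (axiom 5): yes — any two successors of a common world are R-related.
So F validates K, T, KTB, S5. The strongest is S5.

S5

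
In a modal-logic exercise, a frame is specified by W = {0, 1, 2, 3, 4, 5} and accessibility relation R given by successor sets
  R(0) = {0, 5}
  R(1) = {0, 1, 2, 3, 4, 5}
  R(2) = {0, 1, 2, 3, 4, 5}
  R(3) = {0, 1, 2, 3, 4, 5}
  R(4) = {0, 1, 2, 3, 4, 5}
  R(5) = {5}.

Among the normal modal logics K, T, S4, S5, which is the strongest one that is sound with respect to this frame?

Reflexive (axiom T): yes — every world is R-related to itself.
Transitive (axiom 4): yes — every two-step R-path is closed by a direct edge.
Euclidean (axiom 5): no — 1 R 0 and 1 R 2, but not 0 R 2.
So F validates K, T, S4; S5 would additionally require R to be Euclidean. The strongest is S4.

S4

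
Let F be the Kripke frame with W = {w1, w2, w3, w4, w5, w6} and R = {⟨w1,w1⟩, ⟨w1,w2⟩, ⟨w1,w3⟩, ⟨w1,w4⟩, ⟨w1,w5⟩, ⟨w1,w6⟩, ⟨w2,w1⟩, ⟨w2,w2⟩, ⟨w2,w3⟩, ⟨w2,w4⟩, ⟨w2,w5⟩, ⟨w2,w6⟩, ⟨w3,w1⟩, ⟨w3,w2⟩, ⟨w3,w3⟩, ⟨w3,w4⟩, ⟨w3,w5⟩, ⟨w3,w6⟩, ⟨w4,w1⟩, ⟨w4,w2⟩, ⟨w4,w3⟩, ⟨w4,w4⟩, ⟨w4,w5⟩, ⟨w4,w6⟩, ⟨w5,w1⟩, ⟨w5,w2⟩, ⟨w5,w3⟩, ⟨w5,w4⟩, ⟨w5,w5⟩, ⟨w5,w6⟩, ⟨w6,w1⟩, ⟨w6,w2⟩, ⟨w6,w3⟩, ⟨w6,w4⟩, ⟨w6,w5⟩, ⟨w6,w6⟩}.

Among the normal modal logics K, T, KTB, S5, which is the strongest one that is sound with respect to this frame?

Reflexive (axiom T): yes — every world is R-related to itself.
Symmetric (axiom B): yes — every pair in R has its reverse in R.
Euclidean (axiom 5): yes — any two successors of a common world are R-related.
So F validates K, T, KTB, S5. The strongest is S5.

S5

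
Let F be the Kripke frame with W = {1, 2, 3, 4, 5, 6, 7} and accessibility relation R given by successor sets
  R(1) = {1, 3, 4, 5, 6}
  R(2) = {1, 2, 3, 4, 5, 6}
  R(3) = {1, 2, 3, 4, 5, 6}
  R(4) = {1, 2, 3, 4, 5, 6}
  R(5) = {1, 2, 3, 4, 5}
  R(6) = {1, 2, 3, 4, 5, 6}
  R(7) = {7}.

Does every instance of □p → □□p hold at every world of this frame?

The schema 4 characterises exactly the transitive frames.
Transitive: no — 1 R 3 and 3 R 2, but not 1 R 2.

No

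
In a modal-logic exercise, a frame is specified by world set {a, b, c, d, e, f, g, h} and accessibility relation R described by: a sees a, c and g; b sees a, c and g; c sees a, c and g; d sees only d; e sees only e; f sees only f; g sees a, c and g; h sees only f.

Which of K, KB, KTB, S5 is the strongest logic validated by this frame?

K

Symmetric (axiom B): no — b R a but not a R b.
Reflexive (axiom T): no — b is not related to itself.
Euclidean (axiom 5): yes — any two successors of a common world are R-related.
So F validates K; KB would additionally require R to be symmetric. The strongest is K.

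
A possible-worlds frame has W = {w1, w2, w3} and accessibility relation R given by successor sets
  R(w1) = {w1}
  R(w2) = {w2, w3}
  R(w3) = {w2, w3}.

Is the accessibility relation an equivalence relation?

Reflexive: yes — every world is R-related to itself.
Symmetric: yes — every pair in R has its reverse in R.
Transitive: yes — every two-step R-path is closed by a direct edge.
So R is an equivalence relation.

Yes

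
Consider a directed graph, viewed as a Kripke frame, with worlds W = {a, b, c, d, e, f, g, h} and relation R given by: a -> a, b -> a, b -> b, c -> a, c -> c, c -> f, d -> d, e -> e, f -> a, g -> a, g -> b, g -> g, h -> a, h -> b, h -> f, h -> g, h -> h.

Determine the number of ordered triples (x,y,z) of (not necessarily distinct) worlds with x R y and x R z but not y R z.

21

Enumerating: (b,a,b), (c,a,c), (c,a,f), (c,f,c), (c,f,f), (g,a,b), (g,a,g), (g,b,g), (h,a,b), (h,a,f), (h,a,g), (h,a,h), … and 9 more.
Total: 21.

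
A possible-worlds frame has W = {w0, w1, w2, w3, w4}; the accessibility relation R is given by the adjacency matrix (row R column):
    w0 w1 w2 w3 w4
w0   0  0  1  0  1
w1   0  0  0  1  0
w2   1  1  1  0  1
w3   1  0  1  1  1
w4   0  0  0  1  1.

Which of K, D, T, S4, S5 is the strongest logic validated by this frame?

D

Serial (axiom D): yes — every world has a successor (e.g. w0 R w2).
Reflexive (axiom T): no — w0 is not related to itself.
Transitive (axiom 4): no — w0 R w2 and w2 R w1, but not w0 R w1.
Euclidean (axiom 5): no — w0 R w4 and w0 R w2, but not w4 R w2.
So F validates K, D; T would additionally require R to be reflexive. The strongest is D.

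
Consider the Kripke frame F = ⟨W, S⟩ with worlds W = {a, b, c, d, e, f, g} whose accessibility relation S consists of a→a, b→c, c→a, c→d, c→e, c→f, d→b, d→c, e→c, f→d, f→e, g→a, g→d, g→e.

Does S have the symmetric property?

Symmetric: no — b S c but not c S b.

No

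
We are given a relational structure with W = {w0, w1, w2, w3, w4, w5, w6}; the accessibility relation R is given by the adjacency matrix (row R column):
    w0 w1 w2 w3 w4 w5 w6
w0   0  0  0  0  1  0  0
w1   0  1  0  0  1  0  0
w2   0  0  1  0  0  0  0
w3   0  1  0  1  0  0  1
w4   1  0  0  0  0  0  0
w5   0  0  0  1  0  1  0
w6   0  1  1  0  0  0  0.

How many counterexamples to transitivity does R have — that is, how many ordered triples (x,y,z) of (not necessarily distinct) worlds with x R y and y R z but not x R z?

8

Enumerating: (w0,w4,w0), (w1,w4,w0), (w3,w1,w4), (w3,w6,w2), (w4,w0,w4), (w5,w3,w1), (w5,w3,w6), (w6,w1,w4).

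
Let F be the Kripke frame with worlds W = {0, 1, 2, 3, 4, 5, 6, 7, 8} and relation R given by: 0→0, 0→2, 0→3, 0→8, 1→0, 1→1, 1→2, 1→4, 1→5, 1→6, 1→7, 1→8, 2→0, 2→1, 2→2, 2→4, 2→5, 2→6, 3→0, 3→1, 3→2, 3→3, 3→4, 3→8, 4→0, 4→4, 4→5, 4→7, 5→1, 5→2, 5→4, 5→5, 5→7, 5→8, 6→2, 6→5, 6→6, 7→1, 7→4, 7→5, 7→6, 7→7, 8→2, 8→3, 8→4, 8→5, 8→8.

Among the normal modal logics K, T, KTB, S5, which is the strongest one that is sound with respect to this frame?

Reflexive (axiom T): yes — every world is R-related to itself.
Symmetric (axiom B): no — 0 R 8 but not 8 R 0.
Euclidean (axiom 5): no — 0 R 2 and 0 R 3, but not 2 R 3.
So F validates K, T; KTB would additionally require R to be symmetric. The strongest is T.

T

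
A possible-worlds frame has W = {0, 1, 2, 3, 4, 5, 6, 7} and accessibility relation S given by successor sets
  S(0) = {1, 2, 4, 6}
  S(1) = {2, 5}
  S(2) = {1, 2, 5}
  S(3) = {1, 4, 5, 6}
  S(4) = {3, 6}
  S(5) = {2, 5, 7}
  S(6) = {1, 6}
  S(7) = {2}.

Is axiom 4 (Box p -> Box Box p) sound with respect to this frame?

By correspondence theory, 4 is valid on a frame iff S is transitive.
Transitive: no — 0 S 1 and 1 S 5, but not 0 S 5.

No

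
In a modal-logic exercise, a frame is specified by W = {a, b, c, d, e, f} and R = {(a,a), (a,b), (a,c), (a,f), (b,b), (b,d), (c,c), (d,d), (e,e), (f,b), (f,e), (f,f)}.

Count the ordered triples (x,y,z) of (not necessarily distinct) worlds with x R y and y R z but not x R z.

Enumerating: (a,b,d), (a,f,e), (f,b,d).

3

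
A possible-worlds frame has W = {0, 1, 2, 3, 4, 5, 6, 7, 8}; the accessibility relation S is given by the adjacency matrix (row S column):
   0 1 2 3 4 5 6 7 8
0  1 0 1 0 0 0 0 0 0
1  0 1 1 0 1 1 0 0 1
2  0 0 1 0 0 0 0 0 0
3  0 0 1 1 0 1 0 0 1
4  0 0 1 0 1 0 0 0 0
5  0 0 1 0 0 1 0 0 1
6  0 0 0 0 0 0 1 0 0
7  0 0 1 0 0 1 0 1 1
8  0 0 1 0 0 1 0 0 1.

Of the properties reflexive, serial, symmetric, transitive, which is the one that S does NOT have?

symmetric

Reflexive: yes — every world is S-related to itself.
Serial: yes — every world has a successor (e.g. 0 S 0).
Symmetric: no — 0 S 2 but not 2 S 0.
Transitive: yes — every two-step S-path is closed by a direct edge.
Only symmetric fails.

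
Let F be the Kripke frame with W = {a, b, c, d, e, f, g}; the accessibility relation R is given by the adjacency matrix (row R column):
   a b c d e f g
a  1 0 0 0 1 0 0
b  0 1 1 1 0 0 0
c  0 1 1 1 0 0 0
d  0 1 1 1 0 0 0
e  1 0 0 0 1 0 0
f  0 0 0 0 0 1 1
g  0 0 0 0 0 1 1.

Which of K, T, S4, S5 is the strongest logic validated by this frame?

Reflexive (axiom T): yes — every world is R-related to itself.
Transitive (axiom 4): yes — every two-step R-path is closed by a direct edge.
Euclidean (axiom 5): yes — any two successors of a common world are R-related.
So F validates K, T, S4, S5. The strongest is S5.

S5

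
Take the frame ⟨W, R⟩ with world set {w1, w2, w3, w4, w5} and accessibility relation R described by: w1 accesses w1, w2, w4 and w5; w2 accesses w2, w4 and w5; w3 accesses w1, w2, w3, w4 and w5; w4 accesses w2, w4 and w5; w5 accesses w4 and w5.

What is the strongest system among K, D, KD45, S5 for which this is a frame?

D

Serial (axiom D): yes — every world has a successor (e.g. w1 R w1).
Euclidean (axiom 5): no — w1 R w5 and w1 R w2, but not w5 R w2.
Transitive (axiom 4): no — w5 R w4 and w4 R w2, but not w5 R w2.
Reflexive (axiom T): yes — every world is R-related to itself.
So F validates K, D; KD45 would additionally require R to be Euclidean and transitive. The strongest is D.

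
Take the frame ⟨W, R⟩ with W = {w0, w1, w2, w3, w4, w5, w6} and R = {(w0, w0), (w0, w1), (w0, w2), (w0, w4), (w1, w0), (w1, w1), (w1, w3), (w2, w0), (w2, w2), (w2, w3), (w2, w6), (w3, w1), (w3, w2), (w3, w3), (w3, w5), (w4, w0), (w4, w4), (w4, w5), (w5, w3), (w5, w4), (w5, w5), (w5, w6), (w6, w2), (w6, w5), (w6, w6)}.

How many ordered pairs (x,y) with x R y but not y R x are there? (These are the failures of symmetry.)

R is symmetric; there are no such tuples.

0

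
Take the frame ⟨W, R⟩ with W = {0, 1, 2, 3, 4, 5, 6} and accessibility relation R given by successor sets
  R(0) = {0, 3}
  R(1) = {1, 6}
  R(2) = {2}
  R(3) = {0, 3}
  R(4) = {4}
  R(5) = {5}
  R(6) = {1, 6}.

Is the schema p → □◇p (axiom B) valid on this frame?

Yes

The schema B characterises exactly the symmetric frames.
Symmetric: yes — every pair in R has its reverse in R.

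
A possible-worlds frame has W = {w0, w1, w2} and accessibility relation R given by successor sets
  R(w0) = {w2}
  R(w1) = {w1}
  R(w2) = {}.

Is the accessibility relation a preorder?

Reflexive: no — w0 is not related to itself.
Transitive: yes — every two-step R-path is closed by a direct edge.
So R is not a preorder.

No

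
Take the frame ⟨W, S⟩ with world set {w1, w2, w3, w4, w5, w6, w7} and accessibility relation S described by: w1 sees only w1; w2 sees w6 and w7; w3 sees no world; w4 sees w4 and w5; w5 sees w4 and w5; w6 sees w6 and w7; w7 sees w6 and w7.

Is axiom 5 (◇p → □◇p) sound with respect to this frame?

By correspondence theory, 5 is valid on a frame iff S is Euclidean.
Euclidean: yes — any two successors of a common world are S-related.

Yes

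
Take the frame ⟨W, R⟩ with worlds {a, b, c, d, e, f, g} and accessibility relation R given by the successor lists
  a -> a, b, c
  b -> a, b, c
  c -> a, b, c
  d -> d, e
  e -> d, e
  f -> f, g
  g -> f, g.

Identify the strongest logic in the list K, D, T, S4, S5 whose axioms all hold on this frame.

S5

Serial (axiom D): yes — every world has a successor (e.g. a R a).
Reflexive (axiom T): yes — every world is R-related to itself.
Transitive (axiom 4): yes — every two-step R-path is closed by a direct edge.
Euclidean (axiom 5): yes — any two successors of a common world are R-related.
So F validates K, D, T, S4, S5. The strongest is S5.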